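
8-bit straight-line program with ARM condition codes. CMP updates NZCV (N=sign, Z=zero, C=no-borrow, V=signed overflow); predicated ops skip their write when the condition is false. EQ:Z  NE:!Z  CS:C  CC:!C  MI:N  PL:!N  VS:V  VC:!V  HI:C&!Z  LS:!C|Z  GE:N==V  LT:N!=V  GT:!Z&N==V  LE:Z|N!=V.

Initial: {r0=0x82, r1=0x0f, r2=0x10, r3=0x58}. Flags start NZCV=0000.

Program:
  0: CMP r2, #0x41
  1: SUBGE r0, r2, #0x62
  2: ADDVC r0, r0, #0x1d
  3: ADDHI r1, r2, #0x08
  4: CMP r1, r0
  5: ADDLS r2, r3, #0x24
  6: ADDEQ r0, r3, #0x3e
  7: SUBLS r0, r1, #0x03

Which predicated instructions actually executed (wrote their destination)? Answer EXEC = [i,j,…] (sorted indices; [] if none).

0: ✓ CMP  NZCV=1000
1: · SUBGE
2: ✓ ADDVC  r0←0x9f
3: · ADDHI
4: ✓ CMP  NZCV=0000
5: ✓ ADDLS  r2←0x7c
6: · ADDEQ
7: ✓ SUBLS  r0←0x0c

EXEC = [2,5,7]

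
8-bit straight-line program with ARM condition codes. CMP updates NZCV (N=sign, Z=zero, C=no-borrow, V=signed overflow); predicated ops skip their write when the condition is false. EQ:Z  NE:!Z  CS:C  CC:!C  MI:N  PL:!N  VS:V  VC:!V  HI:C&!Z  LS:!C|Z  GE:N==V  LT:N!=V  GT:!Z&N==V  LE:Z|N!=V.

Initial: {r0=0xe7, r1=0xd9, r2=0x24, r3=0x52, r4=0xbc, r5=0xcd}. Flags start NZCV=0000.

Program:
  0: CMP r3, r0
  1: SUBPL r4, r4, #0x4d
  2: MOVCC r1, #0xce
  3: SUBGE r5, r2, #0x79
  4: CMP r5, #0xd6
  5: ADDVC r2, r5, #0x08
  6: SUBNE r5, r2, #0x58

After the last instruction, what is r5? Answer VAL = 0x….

[0] flags=0000 → (cmp)
[1] flags=0000 PL?T → r4=0x6f
[2] flags=0000 CC?T → r1=0xce
[3] flags=0000 GE?T → r5=0xab
[4] flags=1000 → (cmp)
[5] flags=1000 VC?T → r2=0xb3
[6] flags=1000 NE?T → r5=0x5b

VAL = 0x5b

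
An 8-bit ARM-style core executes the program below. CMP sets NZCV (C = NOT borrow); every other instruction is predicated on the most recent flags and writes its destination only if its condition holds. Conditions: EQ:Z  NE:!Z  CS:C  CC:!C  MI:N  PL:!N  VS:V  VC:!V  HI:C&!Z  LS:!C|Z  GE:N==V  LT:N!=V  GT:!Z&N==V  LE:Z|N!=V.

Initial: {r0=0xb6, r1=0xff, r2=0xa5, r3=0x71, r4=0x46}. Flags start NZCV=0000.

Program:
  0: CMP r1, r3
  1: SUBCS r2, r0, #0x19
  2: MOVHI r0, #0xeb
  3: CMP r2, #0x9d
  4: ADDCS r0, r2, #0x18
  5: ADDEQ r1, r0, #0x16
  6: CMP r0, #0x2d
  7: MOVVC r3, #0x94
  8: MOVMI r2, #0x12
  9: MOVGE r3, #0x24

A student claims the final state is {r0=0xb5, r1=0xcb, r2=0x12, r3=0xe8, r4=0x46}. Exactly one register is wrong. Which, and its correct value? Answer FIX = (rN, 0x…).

FIX = (r3, 0x94)

[0] flags=1010 → (cmp)
[1] flags=1010 CS?T → r2=0x9d
[2] flags=1010 HI?T → r0=0xeb
[3] flags=0110 → (cmp)
[4] flags=0110 CS?T → r0=0xb5
[5] flags=0110 EQ?T → r1=0xcb
[6] flags=1010 → (cmp)
[7] flags=1010 VC?T → r3=0x94
[8] flags=1010 MI?T → r2=0x12
[9] flags=1010 GE?F → skip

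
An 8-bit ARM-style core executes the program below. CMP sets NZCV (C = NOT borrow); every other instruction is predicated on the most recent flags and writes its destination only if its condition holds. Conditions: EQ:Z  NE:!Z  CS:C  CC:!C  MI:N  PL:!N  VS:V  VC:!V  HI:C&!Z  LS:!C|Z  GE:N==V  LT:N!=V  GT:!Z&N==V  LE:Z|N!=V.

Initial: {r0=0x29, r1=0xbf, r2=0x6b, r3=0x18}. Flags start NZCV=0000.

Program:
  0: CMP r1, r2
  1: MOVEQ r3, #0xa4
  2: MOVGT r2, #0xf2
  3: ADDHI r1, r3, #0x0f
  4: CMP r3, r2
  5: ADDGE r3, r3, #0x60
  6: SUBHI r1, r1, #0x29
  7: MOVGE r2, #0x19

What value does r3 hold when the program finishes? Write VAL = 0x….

VAL = 0x18

[0] flags=0011 → (cmp)
[1] flags=0011 EQ?F → skip
[2] flags=0011 GT?F → skip
[3] flags=0011 HI?T → r1=0x27
[4] flags=1000 → (cmp)
[5] flags=1000 GE?F → skip
[6] flags=1000 HI?F → skip
[7] flags=1000 GE?F → skip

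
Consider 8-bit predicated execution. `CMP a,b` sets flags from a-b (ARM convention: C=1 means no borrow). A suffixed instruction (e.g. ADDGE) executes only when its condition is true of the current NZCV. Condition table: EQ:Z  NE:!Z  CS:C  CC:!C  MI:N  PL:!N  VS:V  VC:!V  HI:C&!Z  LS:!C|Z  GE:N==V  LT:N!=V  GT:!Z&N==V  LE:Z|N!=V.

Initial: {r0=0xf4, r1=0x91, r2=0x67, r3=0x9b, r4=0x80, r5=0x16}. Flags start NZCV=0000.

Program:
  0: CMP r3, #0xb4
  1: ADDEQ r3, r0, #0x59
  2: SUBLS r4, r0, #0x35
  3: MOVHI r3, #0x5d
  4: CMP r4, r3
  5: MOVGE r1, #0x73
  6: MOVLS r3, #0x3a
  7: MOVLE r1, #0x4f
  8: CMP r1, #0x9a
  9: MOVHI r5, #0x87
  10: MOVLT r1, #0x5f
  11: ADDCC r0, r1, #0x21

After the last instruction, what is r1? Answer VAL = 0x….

VAL = 0x73

[0] flags=1000 → (cmp)
[1] flags=1000 EQ?F → skip
[2] flags=1000 LS?T → r4=0xbf
[3] flags=1000 HI?F → skip
[4] flags=0010 → (cmp)
[5] flags=0010 GE?T → r1=0x73
[6] flags=0010 LS?F → skip
[7] flags=0010 LE?F → skip
[8] flags=1001 → (cmp)
[9] flags=1001 HI?F → skip
[10] flags=1001 LT?F → skip
[11] flags=1001 CC?T → r0=0x94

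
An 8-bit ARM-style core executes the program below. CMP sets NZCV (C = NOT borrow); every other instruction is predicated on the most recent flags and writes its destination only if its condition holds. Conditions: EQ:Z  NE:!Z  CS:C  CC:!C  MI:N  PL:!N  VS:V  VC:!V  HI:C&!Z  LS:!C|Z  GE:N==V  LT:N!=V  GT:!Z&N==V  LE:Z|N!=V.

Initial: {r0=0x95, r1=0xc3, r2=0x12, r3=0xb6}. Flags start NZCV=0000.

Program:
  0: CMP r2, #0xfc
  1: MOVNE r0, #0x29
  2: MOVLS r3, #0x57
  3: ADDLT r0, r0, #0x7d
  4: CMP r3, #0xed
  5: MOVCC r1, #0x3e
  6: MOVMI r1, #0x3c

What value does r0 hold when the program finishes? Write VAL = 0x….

VAL = 0x29

[0] flags=0000 → (cmp)
[1] flags=0000 NE?T → r0=0x29
[2] flags=0000 LS?T → r3=0x57
[3] flags=0000 LT?F → skip
[4] flags=0000 → (cmp)
[5] flags=0000 CC?T → r1=0x3e
[6] flags=0000 MI?F → skip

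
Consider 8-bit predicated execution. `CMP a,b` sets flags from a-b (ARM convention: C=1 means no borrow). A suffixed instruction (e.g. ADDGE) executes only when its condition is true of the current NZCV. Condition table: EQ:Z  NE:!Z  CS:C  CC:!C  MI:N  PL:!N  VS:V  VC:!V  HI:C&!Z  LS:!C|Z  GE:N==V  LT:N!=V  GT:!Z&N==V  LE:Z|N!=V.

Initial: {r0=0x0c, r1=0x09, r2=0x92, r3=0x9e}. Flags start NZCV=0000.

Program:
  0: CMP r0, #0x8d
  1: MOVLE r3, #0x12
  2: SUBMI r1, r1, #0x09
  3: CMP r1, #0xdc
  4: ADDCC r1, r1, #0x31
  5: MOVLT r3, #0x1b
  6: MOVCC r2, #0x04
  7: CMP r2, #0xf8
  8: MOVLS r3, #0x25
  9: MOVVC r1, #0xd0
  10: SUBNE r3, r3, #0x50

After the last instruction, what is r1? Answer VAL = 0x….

VAL = 0xd0

0: ✓ CMP  NZCV=0000
1: · MOVLE
2: · SUBMI
3: ✓ CMP  NZCV=0000
4: ✓ ADDCC  r1←0x3a
5: · MOVLT
6: ✓ MOVCC  r2←0x04
7: ✓ CMP  NZCV=0000
8: ✓ MOVLS  r3←0x25
9: ✓ MOVVC  r1←0xd0
10: ✓ SUBNE  r3←0xd5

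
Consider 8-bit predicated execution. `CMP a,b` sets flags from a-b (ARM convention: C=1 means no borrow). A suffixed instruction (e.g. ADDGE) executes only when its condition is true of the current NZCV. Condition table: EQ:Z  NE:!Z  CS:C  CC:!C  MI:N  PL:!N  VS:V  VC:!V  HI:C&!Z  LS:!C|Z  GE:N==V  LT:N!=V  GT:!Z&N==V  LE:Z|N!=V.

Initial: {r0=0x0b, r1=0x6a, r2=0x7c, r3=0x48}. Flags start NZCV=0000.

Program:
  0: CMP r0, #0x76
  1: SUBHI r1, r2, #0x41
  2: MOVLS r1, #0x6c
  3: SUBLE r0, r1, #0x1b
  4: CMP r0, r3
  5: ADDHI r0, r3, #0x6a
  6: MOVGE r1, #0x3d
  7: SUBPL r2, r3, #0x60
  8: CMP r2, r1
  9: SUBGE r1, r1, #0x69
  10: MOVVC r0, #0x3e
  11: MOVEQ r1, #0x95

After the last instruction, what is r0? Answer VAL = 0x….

VAL = 0x3e

[0] flags=1000 → (cmp)
[1] flags=1000 HI?F → skip
[2] flags=1000 LS?T → r1=0x6c
[3] flags=1000 LE?T → r0=0x51
[4] flags=0010 → (cmp)
[5] flags=0010 HI?T → r0=0xb2
[6] flags=0010 GE?T → r1=0x3d
[7] flags=0010 PL?T → r2=0xe8
[8] flags=1010 → (cmp)
[9] flags=1010 GE?F → skip
[10] flags=1010 VC?T → r0=0x3e
[11] flags=1010 EQ?F → skip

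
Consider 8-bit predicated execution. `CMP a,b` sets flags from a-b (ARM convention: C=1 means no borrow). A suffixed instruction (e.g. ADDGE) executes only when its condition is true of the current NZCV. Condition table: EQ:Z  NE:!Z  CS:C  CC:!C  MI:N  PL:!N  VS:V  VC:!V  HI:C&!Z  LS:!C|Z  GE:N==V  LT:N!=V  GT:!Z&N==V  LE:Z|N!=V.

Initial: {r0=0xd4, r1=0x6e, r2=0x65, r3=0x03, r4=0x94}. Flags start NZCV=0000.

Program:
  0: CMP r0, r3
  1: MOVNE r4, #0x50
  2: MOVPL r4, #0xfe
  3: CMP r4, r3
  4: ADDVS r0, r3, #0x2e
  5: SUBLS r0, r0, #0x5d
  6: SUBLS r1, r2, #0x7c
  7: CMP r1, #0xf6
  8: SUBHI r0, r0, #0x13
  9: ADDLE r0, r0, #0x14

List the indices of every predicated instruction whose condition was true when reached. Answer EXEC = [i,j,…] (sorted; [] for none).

0: ✓ CMP  NZCV=1010
1: ✓ MOVNE  r4←0x50
2: · MOVPL
3: ✓ CMP  NZCV=0010
4: · ADDVS
5: · SUBLS
6: · SUBLS
7: ✓ CMP  NZCV=0000
8: · SUBHI
9: · ADDLE

EXEC = [1]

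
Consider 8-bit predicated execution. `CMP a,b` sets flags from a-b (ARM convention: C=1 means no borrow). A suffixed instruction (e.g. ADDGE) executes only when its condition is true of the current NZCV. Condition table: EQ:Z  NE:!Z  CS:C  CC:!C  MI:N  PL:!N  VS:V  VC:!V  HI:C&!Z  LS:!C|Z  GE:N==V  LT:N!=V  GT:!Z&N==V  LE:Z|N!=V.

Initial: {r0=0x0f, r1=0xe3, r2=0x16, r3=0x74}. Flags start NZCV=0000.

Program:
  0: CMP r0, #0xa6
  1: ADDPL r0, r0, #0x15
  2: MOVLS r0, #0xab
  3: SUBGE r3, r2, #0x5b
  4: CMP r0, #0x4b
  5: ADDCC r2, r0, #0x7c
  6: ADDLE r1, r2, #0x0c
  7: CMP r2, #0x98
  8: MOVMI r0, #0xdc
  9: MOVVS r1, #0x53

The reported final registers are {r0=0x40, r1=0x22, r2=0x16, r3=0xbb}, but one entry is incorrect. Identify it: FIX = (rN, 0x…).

0: ✓ CMP  NZCV=0000
1: ✓ ADDPL  r0←0x24
2: ✓ MOVLS  r0←0xab
3: ✓ SUBGE  r3←0xbb
4: ✓ CMP  NZCV=0011
5: · ADDCC
6: ✓ ADDLE  r1←0x22
7: ✓ CMP  NZCV=0000
8: · MOVMI
9: · MOVVS

FIX = (r0, 0xab)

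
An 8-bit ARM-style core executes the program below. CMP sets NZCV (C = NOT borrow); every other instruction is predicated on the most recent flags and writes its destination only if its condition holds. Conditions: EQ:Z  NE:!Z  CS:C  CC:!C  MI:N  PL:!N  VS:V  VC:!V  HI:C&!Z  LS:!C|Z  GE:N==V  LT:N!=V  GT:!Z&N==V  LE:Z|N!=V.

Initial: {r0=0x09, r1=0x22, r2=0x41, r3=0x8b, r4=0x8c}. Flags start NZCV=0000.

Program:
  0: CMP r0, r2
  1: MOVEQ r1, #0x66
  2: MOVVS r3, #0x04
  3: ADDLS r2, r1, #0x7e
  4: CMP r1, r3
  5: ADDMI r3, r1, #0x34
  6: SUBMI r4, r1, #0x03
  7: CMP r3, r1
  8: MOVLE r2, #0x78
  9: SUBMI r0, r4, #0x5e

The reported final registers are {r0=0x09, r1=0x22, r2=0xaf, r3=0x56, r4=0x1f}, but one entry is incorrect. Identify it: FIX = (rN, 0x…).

0: ✓ CMP  NZCV=1000
1: · MOVEQ
2: · MOVVS
3: ✓ ADDLS  r2←0xa0
4: ✓ CMP  NZCV=1001
5: ✓ ADDMI  r3←0x56
6: ✓ SUBMI  r4←0x1f
7: ✓ CMP  NZCV=0010
8: · MOVLE
9: · SUBMI

FIX = (r2, 0xa0)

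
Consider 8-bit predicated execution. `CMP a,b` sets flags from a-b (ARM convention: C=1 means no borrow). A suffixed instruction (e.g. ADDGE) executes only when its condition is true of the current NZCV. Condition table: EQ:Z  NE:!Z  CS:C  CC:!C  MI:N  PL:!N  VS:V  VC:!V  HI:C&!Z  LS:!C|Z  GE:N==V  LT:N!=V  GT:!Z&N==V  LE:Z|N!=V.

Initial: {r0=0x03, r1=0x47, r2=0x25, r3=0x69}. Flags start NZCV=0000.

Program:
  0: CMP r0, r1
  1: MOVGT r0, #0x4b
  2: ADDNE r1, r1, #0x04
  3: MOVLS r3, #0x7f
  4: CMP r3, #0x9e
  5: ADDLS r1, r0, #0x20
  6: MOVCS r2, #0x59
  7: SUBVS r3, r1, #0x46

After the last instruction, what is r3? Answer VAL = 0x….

VAL = 0xdd

[0] flags=1000 → (cmp)
[1] flags=1000 GT?F → skip
[2] flags=1000 NE?T → r1=0x4b
[3] flags=1000 LS?T → r3=0x7f
[4] flags=1001 → (cmp)
[5] flags=1001 LS?T → r1=0x23
[6] flags=1001 CS?F → skip
[7] flags=1001 VS?T → r3=0xdd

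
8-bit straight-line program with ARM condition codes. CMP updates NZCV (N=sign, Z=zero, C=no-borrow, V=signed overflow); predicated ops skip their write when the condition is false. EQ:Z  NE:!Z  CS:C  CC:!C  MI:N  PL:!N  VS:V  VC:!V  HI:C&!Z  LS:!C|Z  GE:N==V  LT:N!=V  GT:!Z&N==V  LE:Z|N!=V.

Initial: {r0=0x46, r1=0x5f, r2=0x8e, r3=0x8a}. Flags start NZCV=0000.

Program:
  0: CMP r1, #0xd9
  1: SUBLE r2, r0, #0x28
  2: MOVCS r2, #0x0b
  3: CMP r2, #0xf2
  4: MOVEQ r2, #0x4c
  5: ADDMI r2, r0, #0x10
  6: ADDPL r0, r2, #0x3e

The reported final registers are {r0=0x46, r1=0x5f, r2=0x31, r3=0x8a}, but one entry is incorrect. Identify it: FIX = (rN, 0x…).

FIX = (r2, 0x56)

[0] flags=1001 → (cmp)
[1] flags=1001 LE?F → skip
[2] flags=1001 CS?F → skip
[3] flags=1000 → (cmp)
[4] flags=1000 EQ?F → skip
[5] flags=1000 MI?T → r2=0x56
[6] flags=1000 PL?F → skip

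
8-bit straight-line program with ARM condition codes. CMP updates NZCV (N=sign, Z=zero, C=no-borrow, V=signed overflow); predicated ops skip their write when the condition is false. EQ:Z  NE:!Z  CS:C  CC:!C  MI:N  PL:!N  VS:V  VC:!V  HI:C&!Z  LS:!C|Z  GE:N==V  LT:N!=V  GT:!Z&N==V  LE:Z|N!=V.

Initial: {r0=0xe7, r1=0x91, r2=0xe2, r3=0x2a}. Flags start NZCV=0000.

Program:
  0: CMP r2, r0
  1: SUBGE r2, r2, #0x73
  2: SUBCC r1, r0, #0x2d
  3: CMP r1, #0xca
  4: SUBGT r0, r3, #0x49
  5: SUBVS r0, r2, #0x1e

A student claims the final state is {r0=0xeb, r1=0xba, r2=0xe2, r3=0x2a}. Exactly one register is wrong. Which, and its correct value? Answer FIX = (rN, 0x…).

FIX = (r0, 0xe7)

0: ✓ CMP  NZCV=1000
1: · SUBGE
2: ✓ SUBCC  r1←0xba
3: ✓ CMP  NZCV=1000
4: · SUBGT
5: · SUBVS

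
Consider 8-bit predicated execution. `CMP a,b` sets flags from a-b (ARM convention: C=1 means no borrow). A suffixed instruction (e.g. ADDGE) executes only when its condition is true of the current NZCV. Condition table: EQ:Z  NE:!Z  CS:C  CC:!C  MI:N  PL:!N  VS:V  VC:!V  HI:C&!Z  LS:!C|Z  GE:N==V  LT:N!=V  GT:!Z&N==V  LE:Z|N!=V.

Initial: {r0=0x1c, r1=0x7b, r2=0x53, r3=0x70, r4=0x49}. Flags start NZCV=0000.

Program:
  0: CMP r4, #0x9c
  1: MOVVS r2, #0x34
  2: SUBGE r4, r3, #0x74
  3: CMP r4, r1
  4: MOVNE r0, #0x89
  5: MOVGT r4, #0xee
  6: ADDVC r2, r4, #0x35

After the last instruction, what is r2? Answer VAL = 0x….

VAL = 0x31

0: ✓ CMP  NZCV=1001
1: ✓ MOVVS  r2←0x34
2: ✓ SUBGE  r4←0xfc
3: ✓ CMP  NZCV=1010
4: ✓ MOVNE  r0←0x89
5: · MOVGT
6: ✓ ADDVC  r2←0x31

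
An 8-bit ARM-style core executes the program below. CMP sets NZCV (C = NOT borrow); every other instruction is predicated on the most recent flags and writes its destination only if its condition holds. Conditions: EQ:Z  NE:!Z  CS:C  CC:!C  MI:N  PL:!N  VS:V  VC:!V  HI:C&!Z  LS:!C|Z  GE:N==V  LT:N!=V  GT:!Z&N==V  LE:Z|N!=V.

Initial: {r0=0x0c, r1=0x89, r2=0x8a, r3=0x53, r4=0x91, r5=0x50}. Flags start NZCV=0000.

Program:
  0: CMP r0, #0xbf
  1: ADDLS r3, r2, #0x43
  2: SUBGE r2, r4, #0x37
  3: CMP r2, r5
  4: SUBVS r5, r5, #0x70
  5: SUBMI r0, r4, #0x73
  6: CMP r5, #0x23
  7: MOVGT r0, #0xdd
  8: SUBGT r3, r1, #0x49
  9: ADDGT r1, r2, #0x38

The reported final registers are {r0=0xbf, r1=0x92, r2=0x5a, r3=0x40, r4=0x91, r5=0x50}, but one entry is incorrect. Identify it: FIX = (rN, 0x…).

0: ✓ CMP  NZCV=0000
1: ✓ ADDLS  r3←0xcd
2: ✓ SUBGE  r2←0x5a
3: ✓ CMP  NZCV=0010
4: · SUBVS
5: · SUBMI
6: ✓ CMP  NZCV=0010
7: ✓ MOVGT  r0←0xdd
8: ✓ SUBGT  r3←0x40
9: ✓ ADDGT  r1←0x92

FIX = (r0, 0xdd)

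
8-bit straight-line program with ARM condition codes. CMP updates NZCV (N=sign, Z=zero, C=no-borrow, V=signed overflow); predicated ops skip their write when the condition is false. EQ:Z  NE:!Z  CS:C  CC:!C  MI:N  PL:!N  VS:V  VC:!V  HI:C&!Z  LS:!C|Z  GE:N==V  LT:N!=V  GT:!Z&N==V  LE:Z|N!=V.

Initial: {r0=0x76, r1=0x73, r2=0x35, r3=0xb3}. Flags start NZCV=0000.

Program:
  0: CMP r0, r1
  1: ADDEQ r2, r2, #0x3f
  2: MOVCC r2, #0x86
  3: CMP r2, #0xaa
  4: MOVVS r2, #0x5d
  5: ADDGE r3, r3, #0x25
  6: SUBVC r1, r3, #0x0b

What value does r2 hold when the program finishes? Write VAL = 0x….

VAL = 0x5d

0: ✓ CMP  NZCV=0010
1: · ADDEQ
2: · MOVCC
3: ✓ CMP  NZCV=1001
4: ✓ MOVVS  r2←0x5d
5: ✓ ADDGE  r3←0xd8
6: · SUBVC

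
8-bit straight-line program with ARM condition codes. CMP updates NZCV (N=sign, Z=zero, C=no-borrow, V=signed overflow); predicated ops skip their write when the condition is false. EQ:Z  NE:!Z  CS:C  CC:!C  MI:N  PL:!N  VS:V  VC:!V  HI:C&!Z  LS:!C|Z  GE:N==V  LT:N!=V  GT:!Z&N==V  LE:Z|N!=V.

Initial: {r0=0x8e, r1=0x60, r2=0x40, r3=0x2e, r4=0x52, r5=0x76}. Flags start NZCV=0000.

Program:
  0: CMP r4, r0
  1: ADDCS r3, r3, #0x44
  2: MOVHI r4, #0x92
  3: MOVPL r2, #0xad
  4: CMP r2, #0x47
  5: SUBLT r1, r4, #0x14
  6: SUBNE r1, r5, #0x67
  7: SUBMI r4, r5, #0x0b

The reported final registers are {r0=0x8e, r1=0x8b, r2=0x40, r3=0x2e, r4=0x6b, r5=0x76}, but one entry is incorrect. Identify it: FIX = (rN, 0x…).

0: ✓ CMP  NZCV=1001
1: · ADDCS
2: · MOVHI
3: · MOVPL
4: ✓ CMP  NZCV=1000
5: ✓ SUBLT  r1←0x3e
6: ✓ SUBNE  r1←0x0f
7: ✓ SUBMI  r4←0x6b

FIX = (r1, 0x0f)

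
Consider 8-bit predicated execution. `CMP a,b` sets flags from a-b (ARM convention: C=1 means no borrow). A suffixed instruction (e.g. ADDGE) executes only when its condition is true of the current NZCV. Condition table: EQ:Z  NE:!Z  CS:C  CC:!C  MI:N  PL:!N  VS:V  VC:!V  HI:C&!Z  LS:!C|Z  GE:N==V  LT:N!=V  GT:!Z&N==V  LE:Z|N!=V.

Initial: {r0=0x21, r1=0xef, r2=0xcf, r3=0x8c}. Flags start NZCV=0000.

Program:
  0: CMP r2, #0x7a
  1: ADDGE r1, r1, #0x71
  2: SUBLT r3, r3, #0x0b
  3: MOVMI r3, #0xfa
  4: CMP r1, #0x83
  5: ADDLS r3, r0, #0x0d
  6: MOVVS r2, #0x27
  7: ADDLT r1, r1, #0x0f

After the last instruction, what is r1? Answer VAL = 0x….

VAL = 0xef

[0] flags=0011 → (cmp)
[1] flags=0011 GE?F → skip
[2] flags=0011 LT?T → r3=0x81
[3] flags=0011 MI?F → skip
[4] flags=0010 → (cmp)
[5] flags=0010 LS?F → skip
[6] flags=0010 VS?F → skip
[7] flags=0010 LT?F → skip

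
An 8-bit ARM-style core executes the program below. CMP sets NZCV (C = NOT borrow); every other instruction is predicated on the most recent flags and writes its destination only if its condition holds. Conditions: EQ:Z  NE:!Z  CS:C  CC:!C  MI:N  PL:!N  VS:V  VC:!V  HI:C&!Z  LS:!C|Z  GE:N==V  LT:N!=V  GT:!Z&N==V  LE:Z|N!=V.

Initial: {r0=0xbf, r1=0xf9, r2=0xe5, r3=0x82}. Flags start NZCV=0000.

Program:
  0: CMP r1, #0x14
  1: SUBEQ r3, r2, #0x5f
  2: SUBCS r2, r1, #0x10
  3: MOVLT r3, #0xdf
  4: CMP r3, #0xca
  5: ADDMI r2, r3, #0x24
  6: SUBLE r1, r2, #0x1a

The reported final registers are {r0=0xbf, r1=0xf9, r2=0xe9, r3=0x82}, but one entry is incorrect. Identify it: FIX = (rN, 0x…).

FIX = (r3, 0xdf)

0: ✓ CMP  NZCV=1010
1: · SUBEQ
2: ✓ SUBCS  r2←0xe9
3: ✓ MOVLT  r3←0xdf
4: ✓ CMP  NZCV=0010
5: · ADDMI
6: · SUBLE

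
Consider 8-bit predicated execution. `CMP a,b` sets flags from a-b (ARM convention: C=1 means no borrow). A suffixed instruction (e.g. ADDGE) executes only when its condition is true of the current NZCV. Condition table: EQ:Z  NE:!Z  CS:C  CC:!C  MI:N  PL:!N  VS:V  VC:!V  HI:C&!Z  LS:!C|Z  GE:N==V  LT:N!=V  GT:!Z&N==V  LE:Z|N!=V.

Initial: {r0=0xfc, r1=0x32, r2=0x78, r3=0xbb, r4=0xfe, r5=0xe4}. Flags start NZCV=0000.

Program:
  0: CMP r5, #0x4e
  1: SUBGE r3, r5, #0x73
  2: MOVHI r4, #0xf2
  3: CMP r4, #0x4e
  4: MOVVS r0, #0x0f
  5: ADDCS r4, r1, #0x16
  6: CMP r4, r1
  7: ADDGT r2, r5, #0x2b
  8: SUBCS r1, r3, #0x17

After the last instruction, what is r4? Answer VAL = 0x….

VAL = 0x48

[0] flags=1010 → (cmp)
[1] flags=1010 GE?F → skip
[2] flags=1010 HI?T → r4=0xf2
[3] flags=1010 → (cmp)
[4] flags=1010 VS?F → skip
[5] flags=1010 CS?T → r4=0x48
[6] flags=0010 → (cmp)
[7] flags=0010 GT?T → r2=0x0f
[8] flags=0010 CS?T → r1=0xa4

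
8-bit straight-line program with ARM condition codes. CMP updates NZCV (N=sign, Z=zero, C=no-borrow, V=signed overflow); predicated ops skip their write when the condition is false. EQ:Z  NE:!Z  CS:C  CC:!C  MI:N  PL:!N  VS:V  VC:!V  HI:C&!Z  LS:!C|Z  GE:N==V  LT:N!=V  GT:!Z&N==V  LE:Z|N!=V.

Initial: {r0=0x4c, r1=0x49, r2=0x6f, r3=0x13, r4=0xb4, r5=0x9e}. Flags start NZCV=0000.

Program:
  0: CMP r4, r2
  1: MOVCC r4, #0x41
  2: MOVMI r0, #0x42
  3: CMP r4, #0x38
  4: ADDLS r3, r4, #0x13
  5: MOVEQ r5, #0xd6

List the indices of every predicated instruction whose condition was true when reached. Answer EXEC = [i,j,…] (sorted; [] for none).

0: ✓ CMP  NZCV=0011
1: · MOVCC
2: · MOVMI
3: ✓ CMP  NZCV=0011
4: · ADDLS
5: · MOVEQ

EXEC = []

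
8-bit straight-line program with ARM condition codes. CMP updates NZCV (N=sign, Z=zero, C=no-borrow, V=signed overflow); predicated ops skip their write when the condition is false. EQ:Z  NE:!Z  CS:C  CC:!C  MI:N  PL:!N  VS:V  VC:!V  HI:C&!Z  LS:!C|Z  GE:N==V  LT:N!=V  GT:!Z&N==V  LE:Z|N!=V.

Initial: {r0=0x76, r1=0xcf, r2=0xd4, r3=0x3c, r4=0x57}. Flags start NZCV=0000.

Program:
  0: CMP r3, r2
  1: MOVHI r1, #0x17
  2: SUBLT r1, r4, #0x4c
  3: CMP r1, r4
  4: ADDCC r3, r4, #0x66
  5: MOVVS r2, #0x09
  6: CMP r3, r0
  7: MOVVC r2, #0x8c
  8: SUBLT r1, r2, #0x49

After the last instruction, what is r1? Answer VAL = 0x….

[0] flags=0000 → (cmp)
[1] flags=0000 HI?F → skip
[2] flags=0000 LT?F → skip
[3] flags=0011 → (cmp)
[4] flags=0011 CC?F → skip
[5] flags=0011 VS?T → r2=0x09
[6] flags=1000 → (cmp)
[7] flags=1000 VC?T → r2=0x8c
[8] flags=1000 LT?T → r1=0x43

VAL = 0x43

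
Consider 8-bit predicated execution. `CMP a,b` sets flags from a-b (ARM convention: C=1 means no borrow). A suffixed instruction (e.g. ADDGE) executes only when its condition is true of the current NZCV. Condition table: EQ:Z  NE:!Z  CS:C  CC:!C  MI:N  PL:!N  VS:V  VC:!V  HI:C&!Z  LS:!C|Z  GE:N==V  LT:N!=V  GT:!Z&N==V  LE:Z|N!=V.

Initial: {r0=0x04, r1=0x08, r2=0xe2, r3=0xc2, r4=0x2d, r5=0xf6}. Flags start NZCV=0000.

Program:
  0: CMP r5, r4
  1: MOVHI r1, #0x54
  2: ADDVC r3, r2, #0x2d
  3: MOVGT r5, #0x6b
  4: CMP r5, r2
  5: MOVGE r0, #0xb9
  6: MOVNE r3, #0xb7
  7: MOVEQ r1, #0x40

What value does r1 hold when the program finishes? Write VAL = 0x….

0: ✓ CMP  NZCV=1010
1: ✓ MOVHI  r1←0x54
2: ✓ ADDVC  r3←0x0f
3: · MOVGT
4: ✓ CMP  NZCV=0010
5: ✓ MOVGE  r0←0xb9
6: ✓ MOVNE  r3←0xb7
7: · MOVEQ

VAL = 0x54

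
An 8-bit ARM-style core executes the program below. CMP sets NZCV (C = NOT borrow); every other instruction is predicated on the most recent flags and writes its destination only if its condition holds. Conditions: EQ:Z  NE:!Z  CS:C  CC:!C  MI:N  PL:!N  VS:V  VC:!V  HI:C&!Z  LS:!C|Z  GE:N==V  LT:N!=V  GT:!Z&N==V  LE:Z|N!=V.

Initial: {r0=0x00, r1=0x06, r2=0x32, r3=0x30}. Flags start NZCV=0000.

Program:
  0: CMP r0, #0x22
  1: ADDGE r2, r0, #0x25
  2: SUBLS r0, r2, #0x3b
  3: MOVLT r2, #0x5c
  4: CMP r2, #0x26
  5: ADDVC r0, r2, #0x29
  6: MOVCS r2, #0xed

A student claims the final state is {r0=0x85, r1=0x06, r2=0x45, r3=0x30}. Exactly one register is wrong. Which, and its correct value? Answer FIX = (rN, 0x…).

[0] flags=1000 → (cmp)
[1] flags=1000 GE?F → skip
[2] flags=1000 LS?T → r0=0xf7
[3] flags=1000 LT?T → r2=0x5c
[4] flags=0010 → (cmp)
[5] flags=0010 VC?T → r0=0x85
[6] flags=0010 CS?T → r2=0xed

FIX = (r2, 0xed)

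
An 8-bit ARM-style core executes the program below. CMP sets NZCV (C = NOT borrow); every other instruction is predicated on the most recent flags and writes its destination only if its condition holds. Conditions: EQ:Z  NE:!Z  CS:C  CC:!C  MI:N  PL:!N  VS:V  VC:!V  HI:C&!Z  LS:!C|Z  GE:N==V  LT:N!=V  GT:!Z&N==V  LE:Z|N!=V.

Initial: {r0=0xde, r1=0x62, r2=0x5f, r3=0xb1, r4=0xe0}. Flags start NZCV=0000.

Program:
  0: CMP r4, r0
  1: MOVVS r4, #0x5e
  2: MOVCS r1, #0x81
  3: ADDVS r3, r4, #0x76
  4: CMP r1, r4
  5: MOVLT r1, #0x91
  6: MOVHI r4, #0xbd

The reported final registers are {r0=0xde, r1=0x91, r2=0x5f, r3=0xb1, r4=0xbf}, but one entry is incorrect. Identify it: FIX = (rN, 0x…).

FIX = (r4, 0xe0)

0: ✓ CMP  NZCV=0010
1: · MOVVS
2: ✓ MOVCS  r1←0x81
3: · ADDVS
4: ✓ CMP  NZCV=1000
5: ✓ MOVLT  r1←0x91
6: · MOVHI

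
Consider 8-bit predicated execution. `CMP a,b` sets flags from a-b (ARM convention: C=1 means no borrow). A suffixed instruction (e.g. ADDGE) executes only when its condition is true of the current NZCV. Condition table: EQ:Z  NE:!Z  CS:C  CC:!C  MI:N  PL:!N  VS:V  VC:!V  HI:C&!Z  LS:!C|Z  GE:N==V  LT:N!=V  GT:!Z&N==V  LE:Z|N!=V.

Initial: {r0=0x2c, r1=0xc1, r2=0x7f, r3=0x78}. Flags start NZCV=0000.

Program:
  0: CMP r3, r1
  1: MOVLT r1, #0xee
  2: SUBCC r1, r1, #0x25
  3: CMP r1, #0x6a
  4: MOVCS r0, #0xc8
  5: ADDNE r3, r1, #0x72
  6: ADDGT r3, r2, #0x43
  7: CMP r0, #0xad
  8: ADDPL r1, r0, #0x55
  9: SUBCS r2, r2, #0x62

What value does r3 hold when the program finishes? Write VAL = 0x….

VAL = 0x0e

0: ✓ CMP  NZCV=1001
1: · MOVLT
2: ✓ SUBCC  r1←0x9c
3: ✓ CMP  NZCV=0011
4: ✓ MOVCS  r0←0xc8
5: ✓ ADDNE  r3←0x0e
6: · ADDGT
7: ✓ CMP  NZCV=0010
8: ✓ ADDPL  r1←0x1d
9: ✓ SUBCS  r2←0x1d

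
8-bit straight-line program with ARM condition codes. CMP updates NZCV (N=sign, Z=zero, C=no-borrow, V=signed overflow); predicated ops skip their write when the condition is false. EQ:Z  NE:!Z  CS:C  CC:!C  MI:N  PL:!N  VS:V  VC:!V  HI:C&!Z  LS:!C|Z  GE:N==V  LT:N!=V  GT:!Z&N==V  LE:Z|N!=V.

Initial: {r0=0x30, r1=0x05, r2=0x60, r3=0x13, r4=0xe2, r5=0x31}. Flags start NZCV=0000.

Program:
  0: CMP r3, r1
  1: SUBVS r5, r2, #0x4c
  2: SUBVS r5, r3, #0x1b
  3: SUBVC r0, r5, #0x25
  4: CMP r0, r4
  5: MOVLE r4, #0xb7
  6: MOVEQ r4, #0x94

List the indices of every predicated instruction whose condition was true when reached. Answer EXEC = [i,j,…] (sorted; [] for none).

EXEC = [3]

0: ✓ CMP  NZCV=0010
1: · SUBVS
2: · SUBVS
3: ✓ SUBVC  r0←0x0c
4: ✓ CMP  NZCV=0000
5: · MOVLE
6: · MOVEQ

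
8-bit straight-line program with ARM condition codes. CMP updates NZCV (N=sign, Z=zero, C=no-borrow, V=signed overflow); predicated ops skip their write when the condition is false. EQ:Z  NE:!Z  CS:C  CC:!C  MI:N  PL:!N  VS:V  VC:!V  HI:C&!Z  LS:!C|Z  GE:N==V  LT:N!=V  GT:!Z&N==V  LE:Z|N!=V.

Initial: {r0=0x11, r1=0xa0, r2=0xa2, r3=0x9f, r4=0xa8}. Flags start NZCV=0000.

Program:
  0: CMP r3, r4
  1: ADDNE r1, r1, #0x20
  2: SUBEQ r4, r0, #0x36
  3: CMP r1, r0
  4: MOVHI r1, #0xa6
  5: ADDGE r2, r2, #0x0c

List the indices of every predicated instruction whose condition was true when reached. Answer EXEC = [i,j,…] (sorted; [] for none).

0: ✓ CMP  NZCV=1000
1: ✓ ADDNE  r1←0xc0
2: · SUBEQ
3: ✓ CMP  NZCV=1010
4: ✓ MOVHI  r1←0xa6
5: · ADDGE

EXEC = [1,4]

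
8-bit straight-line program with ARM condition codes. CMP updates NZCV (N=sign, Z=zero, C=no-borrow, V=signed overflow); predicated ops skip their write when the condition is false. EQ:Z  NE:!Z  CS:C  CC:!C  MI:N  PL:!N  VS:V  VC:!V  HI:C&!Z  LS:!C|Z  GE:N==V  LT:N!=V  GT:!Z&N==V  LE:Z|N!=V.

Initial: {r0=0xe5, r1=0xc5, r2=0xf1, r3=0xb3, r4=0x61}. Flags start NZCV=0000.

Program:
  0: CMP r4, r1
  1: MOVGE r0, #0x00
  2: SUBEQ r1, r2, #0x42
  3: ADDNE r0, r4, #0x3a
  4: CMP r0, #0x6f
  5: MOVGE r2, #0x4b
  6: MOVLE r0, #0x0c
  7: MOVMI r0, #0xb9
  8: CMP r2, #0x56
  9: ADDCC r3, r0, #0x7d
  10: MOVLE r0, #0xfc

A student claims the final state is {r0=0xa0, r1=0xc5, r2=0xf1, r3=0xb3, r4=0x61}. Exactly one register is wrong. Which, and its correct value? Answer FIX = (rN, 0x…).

FIX = (r0, 0xfc)

0: ✓ CMP  NZCV=1001
1: ✓ MOVGE  r0←0x00
2: · SUBEQ
3: ✓ ADDNE  r0←0x9b
4: ✓ CMP  NZCV=0011
5: · MOVGE
6: ✓ MOVLE  r0←0x0c
7: · MOVMI
8: ✓ CMP  NZCV=1010
9: · ADDCC
10: ✓ MOVLE  r0←0xfc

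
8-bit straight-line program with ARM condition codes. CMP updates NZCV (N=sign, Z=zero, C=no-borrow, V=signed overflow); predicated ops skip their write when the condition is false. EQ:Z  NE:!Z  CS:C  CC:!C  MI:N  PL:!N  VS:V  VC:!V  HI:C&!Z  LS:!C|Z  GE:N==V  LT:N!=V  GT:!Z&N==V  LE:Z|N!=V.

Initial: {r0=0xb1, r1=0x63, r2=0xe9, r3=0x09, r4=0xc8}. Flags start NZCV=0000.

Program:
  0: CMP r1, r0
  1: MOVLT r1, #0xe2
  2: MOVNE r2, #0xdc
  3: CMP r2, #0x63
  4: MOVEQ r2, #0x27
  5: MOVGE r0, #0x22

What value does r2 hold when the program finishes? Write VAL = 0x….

VAL = 0xdc

0: ✓ CMP  NZCV=1001
1: · MOVLT
2: ✓ MOVNE  r2←0xdc
3: ✓ CMP  NZCV=0011
4: · MOVEQ
5: · MOVGE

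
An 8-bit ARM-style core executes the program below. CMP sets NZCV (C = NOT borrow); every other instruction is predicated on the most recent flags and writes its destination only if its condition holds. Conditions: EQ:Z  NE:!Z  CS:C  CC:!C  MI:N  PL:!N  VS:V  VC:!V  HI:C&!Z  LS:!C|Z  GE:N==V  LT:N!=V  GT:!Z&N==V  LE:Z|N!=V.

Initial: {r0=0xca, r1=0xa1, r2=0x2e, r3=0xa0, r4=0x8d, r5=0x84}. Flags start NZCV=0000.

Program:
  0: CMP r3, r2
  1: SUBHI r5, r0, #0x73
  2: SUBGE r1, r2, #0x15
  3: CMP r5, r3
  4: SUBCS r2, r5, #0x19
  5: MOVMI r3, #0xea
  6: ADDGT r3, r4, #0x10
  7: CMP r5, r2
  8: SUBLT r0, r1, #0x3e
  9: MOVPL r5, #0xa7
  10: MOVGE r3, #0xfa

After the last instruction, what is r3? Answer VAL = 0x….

VAL = 0xfa

0: ✓ CMP  NZCV=0011
1: ✓ SUBHI  r5←0x57
2: · SUBGE
3: ✓ CMP  NZCV=1001
4: · SUBCS
5: ✓ MOVMI  r3←0xea
6: ✓ ADDGT  r3←0x9d
7: ✓ CMP  NZCV=0010
8: · SUBLT
9: ✓ MOVPL  r5←0xa7
10: ✓ MOVGE  r3←0xfa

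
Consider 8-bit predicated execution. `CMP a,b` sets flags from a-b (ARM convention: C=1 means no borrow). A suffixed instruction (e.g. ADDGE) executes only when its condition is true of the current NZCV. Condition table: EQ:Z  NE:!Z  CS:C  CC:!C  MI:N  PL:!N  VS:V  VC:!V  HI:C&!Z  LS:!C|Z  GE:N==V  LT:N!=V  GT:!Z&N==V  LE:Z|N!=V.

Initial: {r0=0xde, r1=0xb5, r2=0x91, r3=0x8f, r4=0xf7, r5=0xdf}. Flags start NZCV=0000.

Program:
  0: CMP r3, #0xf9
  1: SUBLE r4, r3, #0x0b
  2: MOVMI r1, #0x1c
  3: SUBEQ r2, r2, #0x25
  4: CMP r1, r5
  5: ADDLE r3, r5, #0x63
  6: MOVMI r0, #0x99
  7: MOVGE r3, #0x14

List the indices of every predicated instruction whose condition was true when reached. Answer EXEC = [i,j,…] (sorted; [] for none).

EXEC = [1,2,7]

[0] flags=1000 → (cmp)
[1] flags=1000 LE?T → r4=0x84
[2] flags=1000 MI?T → r1=0x1c
[3] flags=1000 EQ?F → skip
[4] flags=0000 → (cmp)
[5] flags=0000 LE?F → skip
[6] flags=0000 MI?F → skip
[7] flags=0000 GE?T → r3=0x14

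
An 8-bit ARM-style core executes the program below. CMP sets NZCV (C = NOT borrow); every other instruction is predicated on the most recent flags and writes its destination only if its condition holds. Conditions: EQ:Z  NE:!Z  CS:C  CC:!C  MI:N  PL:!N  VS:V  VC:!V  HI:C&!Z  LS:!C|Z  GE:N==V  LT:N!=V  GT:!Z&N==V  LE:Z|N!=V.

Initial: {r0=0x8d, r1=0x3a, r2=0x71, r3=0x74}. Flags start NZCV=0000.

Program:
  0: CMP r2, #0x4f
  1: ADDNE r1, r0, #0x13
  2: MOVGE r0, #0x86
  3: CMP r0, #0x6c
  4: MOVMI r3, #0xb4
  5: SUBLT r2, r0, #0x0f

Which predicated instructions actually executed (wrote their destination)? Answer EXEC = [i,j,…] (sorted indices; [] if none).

[0] flags=0010 → (cmp)
[1] flags=0010 NE?T → r1=0xa0
[2] flags=0010 GE?T → r0=0x86
[3] flags=0011 → (cmp)
[4] flags=0011 MI?F → skip
[5] flags=0011 LT?T → r2=0x77

EXEC = [1,2,5]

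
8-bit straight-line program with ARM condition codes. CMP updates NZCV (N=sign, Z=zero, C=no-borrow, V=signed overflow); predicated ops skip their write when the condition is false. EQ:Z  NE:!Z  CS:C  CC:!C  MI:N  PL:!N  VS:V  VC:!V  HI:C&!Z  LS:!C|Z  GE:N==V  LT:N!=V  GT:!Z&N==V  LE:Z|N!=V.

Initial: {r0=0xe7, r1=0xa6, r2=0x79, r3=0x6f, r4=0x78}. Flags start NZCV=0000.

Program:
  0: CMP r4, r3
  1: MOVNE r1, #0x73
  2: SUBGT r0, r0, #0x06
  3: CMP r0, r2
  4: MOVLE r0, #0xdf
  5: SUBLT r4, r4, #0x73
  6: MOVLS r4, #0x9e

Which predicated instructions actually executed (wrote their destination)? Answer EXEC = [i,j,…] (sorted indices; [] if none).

0: ✓ CMP  NZCV=0010
1: ✓ MOVNE  r1←0x73
2: ✓ SUBGT  r0←0xe1
3: ✓ CMP  NZCV=0011
4: ✓ MOVLE  r0←0xdf
5: ✓ SUBLT  r4←0x05
6: · MOVLS

EXEC = [1,2,4,5]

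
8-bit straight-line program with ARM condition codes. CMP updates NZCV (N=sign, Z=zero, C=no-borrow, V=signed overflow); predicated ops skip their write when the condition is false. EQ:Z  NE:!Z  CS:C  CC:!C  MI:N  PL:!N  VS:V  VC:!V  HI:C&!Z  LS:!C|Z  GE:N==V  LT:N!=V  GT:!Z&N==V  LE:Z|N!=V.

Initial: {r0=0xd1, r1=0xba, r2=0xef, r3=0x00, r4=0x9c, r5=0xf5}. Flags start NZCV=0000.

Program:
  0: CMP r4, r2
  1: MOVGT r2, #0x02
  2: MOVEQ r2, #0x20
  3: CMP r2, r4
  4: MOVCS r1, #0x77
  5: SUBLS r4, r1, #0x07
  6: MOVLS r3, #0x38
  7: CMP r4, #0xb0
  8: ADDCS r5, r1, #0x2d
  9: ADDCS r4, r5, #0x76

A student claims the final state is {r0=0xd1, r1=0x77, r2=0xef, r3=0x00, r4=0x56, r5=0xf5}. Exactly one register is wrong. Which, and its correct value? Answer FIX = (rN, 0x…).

[0] flags=1000 → (cmp)
[1] flags=1000 GT?F → skip
[2] flags=1000 EQ?F → skip
[3] flags=0010 → (cmp)
[4] flags=0010 CS?T → r1=0x77
[5] flags=0010 LS?F → skip
[6] flags=0010 LS?F → skip
[7] flags=1000 → (cmp)
[8] flags=1000 CS?F → skip
[9] flags=1000 CS?F → skip

FIX = (r4, 0x9c)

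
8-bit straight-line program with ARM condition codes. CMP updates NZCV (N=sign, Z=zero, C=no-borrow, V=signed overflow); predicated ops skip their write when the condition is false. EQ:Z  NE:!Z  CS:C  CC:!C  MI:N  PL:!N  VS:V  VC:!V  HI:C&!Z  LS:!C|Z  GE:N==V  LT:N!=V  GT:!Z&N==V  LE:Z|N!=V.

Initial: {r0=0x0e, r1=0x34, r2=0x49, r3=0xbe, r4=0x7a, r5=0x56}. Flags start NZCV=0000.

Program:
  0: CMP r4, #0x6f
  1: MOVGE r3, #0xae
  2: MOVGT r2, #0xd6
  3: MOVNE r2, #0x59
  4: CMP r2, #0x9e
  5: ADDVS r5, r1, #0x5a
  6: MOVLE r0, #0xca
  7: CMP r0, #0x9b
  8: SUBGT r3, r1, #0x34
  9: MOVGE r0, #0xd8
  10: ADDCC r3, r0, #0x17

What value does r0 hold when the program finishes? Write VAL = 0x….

VAL = 0xd8

[0] flags=0010 → (cmp)
[1] flags=0010 GE?T → r3=0xae
[2] flags=0010 GT?T → r2=0xd6
[3] flags=0010 NE?T → r2=0x59
[4] flags=1001 → (cmp)
[5] flags=1001 VS?T → r5=0x8e
[6] flags=1001 LE?F → skip
[7] flags=0000 → (cmp)
[8] flags=0000 GT?T → r3=0x00
[9] flags=0000 GE?T → r0=0xd8
[10] flags=0000 CC?T → r3=0xef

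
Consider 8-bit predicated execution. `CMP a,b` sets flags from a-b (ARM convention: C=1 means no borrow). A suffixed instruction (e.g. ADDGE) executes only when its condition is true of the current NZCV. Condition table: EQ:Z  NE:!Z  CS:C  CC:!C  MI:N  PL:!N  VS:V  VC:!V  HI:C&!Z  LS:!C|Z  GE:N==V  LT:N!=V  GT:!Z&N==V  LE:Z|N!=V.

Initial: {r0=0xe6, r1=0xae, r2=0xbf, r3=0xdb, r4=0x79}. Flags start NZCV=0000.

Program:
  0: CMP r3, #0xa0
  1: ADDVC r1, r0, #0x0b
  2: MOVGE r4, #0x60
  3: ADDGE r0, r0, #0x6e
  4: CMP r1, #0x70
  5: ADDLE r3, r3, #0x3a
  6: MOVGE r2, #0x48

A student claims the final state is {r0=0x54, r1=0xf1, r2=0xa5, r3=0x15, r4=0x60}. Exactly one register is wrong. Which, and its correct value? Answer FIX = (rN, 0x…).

FIX = (r2, 0xbf)

0: ✓ CMP  NZCV=0010
1: ✓ ADDVC  r1←0xf1
2: ✓ MOVGE  r4←0x60
3: ✓ ADDGE  r0←0x54
4: ✓ CMP  NZCV=1010
5: ✓ ADDLE  r3←0x15
6: · MOVGE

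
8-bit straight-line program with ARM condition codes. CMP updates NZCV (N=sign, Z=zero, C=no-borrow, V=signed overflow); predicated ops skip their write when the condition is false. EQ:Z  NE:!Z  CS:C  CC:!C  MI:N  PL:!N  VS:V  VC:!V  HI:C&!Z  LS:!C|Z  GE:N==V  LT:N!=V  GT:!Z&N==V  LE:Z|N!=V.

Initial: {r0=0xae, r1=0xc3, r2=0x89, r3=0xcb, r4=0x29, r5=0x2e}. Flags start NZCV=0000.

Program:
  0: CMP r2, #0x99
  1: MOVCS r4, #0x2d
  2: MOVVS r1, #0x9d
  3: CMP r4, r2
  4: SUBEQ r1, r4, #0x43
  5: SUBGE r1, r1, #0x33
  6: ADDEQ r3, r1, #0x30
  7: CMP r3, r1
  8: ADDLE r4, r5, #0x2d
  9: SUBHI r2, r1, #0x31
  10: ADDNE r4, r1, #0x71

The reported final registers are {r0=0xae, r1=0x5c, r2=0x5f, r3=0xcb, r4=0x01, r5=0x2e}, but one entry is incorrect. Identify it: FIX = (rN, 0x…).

FIX = (r1, 0x90)

0: ✓ CMP  NZCV=1000
1: · MOVCS
2: · MOVVS
3: ✓ CMP  NZCV=1001
4: · SUBEQ
5: ✓ SUBGE  r1←0x90
6: · ADDEQ
7: ✓ CMP  NZCV=0010
8: · ADDLE
9: ✓ SUBHI  r2←0x5f
10: ✓ ADDNE  r4←0x01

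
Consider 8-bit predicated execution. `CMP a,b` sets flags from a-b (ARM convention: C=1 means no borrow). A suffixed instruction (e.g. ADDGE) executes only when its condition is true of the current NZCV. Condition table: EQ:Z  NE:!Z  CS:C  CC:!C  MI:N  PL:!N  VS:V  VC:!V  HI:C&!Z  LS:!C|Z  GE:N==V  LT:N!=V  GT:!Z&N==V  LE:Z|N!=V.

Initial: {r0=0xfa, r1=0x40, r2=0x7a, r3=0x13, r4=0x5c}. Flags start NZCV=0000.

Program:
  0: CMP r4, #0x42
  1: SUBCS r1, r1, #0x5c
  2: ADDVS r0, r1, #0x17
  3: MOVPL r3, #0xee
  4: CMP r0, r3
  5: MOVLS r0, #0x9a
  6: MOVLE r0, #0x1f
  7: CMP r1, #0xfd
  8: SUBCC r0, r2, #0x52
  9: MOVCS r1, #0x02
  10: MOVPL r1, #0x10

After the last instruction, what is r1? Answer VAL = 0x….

VAL = 0xe4

[0] flags=0010 → (cmp)
[1] flags=0010 CS?T → r1=0xe4
[2] flags=0010 VS?F → skip
[3] flags=0010 PL?T → r3=0xee
[4] flags=0010 → (cmp)
[5] flags=0010 LS?F → skip
[6] flags=0010 LE?F → skip
[7] flags=1000 → (cmp)
[8] flags=1000 CC?T → r0=0x28
[9] flags=1000 CS?F → skip
[10] flags=1000 PL?F → skip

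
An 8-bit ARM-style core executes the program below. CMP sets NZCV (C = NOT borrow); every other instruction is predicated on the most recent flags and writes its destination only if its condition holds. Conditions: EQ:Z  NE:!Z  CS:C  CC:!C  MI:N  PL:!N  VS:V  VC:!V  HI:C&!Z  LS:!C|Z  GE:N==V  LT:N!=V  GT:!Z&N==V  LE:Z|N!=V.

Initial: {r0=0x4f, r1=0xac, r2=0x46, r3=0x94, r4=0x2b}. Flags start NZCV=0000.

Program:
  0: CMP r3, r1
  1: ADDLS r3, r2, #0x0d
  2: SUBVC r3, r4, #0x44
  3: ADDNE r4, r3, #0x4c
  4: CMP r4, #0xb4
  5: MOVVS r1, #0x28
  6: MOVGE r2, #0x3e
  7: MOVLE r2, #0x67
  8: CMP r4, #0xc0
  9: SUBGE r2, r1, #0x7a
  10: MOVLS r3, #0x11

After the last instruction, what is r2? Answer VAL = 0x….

[0] flags=1000 → (cmp)
[1] flags=1000 LS?T → r3=0x53
[2] flags=1000 VC?T → r3=0xe7
[3] flags=1000 NE?T → r4=0x33
[4] flags=0000 → (cmp)
[5] flags=0000 VS?F → skip
[6] flags=0000 GE?T → r2=0x3e
[7] flags=0000 LE?F → skip
[8] flags=0000 → (cmp)
[9] flags=0000 GE?T → r2=0x32
[10] flags=0000 LS?T → r3=0x11

VAL = 0x32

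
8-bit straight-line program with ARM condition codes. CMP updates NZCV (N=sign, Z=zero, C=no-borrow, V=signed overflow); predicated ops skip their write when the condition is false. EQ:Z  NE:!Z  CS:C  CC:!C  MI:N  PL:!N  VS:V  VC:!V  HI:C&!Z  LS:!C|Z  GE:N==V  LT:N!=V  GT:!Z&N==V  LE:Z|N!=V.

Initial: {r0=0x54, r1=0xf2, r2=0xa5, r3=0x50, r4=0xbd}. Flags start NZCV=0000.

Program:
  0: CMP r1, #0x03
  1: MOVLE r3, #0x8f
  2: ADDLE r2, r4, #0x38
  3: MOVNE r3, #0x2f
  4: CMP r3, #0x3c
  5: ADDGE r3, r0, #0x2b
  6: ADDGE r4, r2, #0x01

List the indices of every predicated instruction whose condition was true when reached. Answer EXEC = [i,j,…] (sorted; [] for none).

0: ✓ CMP  NZCV=1010
1: ✓ MOVLE  r3←0x8f
2: ✓ ADDLE  r2←0xf5
3: ✓ MOVNE  r3←0x2f
4: ✓ CMP  NZCV=1000
5: · ADDGE
6: · ADDGE

EXEC = [1,2,3]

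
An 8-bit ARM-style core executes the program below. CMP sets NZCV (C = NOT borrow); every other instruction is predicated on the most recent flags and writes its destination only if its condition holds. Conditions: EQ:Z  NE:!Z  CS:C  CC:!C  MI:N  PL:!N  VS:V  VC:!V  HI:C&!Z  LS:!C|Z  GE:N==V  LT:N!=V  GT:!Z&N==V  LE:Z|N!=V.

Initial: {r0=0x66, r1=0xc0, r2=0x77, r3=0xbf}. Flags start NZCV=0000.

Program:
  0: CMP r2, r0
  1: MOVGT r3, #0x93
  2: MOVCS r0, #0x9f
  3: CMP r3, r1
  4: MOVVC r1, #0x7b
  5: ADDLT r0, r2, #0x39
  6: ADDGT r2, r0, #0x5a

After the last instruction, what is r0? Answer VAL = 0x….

VAL = 0xb0

0: ✓ CMP  NZCV=0010
1: ✓ MOVGT  r3←0x93
2: ✓ MOVCS  r0←0x9f
3: ✓ CMP  NZCV=1000
4: ✓ MOVVC  r1←0x7b
5: ✓ ADDLT  r0←0xb0
6: · ADDGT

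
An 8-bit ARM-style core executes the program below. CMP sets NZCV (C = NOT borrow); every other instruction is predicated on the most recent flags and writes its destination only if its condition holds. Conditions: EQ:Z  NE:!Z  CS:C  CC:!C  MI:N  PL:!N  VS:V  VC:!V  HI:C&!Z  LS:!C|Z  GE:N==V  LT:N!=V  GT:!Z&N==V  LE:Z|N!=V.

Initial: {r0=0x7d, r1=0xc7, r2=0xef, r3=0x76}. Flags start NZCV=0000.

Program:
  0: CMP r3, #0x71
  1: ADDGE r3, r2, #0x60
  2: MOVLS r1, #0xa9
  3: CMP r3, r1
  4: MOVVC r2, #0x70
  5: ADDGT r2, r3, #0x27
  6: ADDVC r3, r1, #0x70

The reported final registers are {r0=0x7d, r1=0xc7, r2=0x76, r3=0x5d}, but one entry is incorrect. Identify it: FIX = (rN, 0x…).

[0] flags=0010 → (cmp)
[1] flags=0010 GE?T → r3=0x4f
[2] flags=0010 LS?F → skip
[3] flags=1001 → (cmp)
[4] flags=1001 VC?F → skip
[5] flags=1001 GT?T → r2=0x76
[6] flags=1001 VC?F → skip

FIX = (r3, 0x4f)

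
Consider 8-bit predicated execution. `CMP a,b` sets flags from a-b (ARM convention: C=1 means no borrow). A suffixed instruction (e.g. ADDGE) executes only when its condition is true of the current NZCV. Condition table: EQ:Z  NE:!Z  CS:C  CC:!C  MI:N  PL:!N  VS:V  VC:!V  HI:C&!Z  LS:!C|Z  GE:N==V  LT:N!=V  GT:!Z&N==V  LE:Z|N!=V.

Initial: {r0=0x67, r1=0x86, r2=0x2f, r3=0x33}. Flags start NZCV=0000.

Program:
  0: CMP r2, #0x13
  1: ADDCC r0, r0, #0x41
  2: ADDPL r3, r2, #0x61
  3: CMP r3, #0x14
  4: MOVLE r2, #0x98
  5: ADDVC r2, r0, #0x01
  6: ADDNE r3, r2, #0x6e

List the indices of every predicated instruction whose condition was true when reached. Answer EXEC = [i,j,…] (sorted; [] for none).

EXEC = [2,4,6]

[0] flags=0010 → (cmp)
[1] flags=0010 CC?F → skip
[2] flags=0010 PL?T → r3=0x90
[3] flags=0011 → (cmp)
[4] flags=0011 LE?T → r2=0x98
[5] flags=0011 VC?F → skip
[6] flags=0011 NE?T → r3=0x06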